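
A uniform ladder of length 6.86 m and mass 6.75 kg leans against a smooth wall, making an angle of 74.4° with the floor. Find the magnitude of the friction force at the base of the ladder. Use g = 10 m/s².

f ≈ 9.42 N

Choose the foot of the ladder as the axis so the floor normal and friction both act there and drop out.
Ladder weight 6.75×10 = 67.5 N acts at 3.43 m along the ladder; its horizontal arm is 3.43·cos74.4° = 0.9224 m → τ = 62.26 N·m clockwise.
Wall normal N acts horizontally at the top; its moment arm is the height L sinθ = 6.86·sin74.4° = 6.607 m, counterclockwise.
Setting net torque to zero: N × 6.607 = 62.26 → N = 9.42 N.
ΣFx = 0: friction at the foot balances the wall's push, so f = N_wall = 9.42 N.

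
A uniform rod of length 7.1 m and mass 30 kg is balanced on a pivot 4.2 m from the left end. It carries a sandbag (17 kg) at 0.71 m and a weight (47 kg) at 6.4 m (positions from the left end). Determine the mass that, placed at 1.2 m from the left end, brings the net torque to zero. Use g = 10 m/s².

About the pivot (at 4.2 m from the left end):
Beam weight: 30 × 10 = 300 N down at 3.55 m → arm 0.65 m, τ = 300 × 0.65 = 195 N·m counterclockwise.
Sandbag: 17 × 10 = 170 N down at 0.71 m → arm 3.49 m, τ = 170 × 3.49 = 593.3 N·m counterclockwise.
Weight: 47 × 10 = 470 N down at 6.4 m → arm 2.2 m, τ = 470 × 2.2 = 1034 N·m clockwise.
Net moment of known loads = 245.7 N·m clockwise.
An unknown mass m at 1.2 m has arm 3 m; its moment is m·g·3 counterclockwise.
For rotational equilibrium, m × 10 × 3 = 245.7, so m = 245.7 / (10 × 3) = 8.19 kg.

m ≈ 8.19 kg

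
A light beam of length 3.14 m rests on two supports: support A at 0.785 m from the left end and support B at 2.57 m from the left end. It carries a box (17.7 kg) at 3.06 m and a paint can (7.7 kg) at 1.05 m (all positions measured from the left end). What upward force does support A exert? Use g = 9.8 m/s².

Take moments about support B.
Box: 17.7 × 9.8 = 173.5 N down at 3.06 m → arm 0.49 m, τ = 173.5 × 0.49 = 85.02 N·m clockwise.
Paint can: 7.7 × 9.8 = 75.46 N down at 1.05 m → arm 1.52 m, τ = 75.46 × 1.52 = 114.7 N·m counterclockwise.
Net load moment about support B = 29.68 N·m counterclockwise.
Reaction R at support A is upward at 0.785 m, arm 1.785 m → moment R × 1.785 clockwise.
Balancing moments: R × 1.785 = 29.68, giving R = 16.6 N.

R_A ≈ 16.6 N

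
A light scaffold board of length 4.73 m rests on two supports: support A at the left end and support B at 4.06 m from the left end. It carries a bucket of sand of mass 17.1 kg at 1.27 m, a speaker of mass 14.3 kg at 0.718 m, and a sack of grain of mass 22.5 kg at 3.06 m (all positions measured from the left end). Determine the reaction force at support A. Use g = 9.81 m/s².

R_A ≈ 285 N

About support B:
Bucket of sand: 17.1 × 9.81 = 167.8 N down at 1.27 m → arm 2.79 m, τ = 167.8 × 2.79 = 468.2 N·m counterclockwise.
Speaker: 14.3 × 9.81 = 140.3 N down at 0.718 m → arm 3.342 m, τ = 140.3 × 3.342 = 468.9 N·m counterclockwise.
Sack of grain: 22.5 × 9.81 = 220.7 N down at 3.06 m → arm 1 m, τ = 220.7 × 1 = 220.7 N·m counterclockwise.
Net load moment about support B = 1158 N·m counterclockwise.
Reaction R at support A is upward at 0 m, arm 4.06 m → moment R × 4.06 clockwise.
Στ = 0 ⇒ R × 4.06 = 1158 ⇒ R = 285 N.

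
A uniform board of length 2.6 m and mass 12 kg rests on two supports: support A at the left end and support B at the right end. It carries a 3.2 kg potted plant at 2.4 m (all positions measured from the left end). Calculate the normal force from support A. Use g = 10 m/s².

R_A ≈ 62.5 N

Take moments about support B.
Beam weight: 12 × 10 = 120 N down at 1.3 m → arm 1.3 m, τ = 120 × 1.3 = 156 N·m counterclockwise.
Potted plant: 3.2 × 10 = 32 N down at 2.4 m → arm 0.2 m, τ = 32 × 0.2 = 6.4 N·m counterclockwise.
Net load moment about support B = 162.4 N·m counterclockwise.
Reaction R at support A is upward at 0 m, arm 2.6 m → moment R × 2.6 clockwise.
For rotational equilibrium, R × 2.6 = 162.4, so R = 62.5 N.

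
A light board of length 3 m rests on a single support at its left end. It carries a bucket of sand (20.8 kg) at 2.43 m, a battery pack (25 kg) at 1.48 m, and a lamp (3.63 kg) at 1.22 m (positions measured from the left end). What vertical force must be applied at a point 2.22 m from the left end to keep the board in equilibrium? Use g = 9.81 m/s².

Take moments about the left end.
Bucket of sand: 20.8 × 9.81 = 204 N down at 2.43 m → arm 2.43 m, τ = 204 × 2.43 = 495.7 N·m clockwise.
Battery pack: 25 × 9.81 = 245.2 N down at 1.48 m → arm 1.48 m, τ = 245.2 × 1.48 = 362.9 N·m clockwise.
Lamp: 3.63 × 9.81 = 35.61 N down at 1.22 m → arm 1.22 m, τ = 35.61 × 1.22 = 43.44 N·m clockwise.
Net moment of the loads = 902 N·m clockwise.
The upward force F acts at a point 2.22 m from the left end, arm 2.22 m, giving F × 2.22 counterclockwise.
For rotational equilibrium, F × 2.22 = 902, so F = 902 / 2.22 = 406 N.

F ≈ 406 N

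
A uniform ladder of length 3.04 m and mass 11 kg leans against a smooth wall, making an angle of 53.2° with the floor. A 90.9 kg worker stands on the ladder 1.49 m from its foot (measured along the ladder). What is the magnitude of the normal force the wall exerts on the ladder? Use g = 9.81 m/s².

N_wall ≈ 367 N

Sum moments about the foot of the ladder (the floor normal and friction both act there and drop out).
Ladder weight 11×9.81 = 107.9 N acts at 1.52 m along the ladder; its horizontal arm is 1.52·cos53.2° = 0.9105 m → τ = 98.24 N·m clockwise.
Worker: 90.9×9.81 = 891.7 N at 1.49 m → arm 0.8925 m → τ = 795.8 N·m clockwise.
Wall normal N acts horizontally at the top; its moment arm is the height L sinθ = 3.04·sin53.2° = 2.434 m, counterclockwise.
Setting net torque to zero: N × 2.434 = 894 → N = 367 N.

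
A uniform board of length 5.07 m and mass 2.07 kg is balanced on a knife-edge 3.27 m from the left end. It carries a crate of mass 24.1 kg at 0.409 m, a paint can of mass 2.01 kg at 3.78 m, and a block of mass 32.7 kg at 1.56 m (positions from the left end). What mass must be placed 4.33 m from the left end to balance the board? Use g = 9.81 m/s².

m ≈ 118 kg

Choose the knife-edge (at 3.27 m from the left end) as the axis so the support reaction has zero arm there.
Beam weight: 2.07 × 9.81 = 20.31 N down at 2.535 m → arm 0.735 m, τ = 20.31 × 0.735 = 14.93 N·m counterclockwise.
Crate: 24.1 × 9.81 = 236.4 N down at 0.409 m → arm 2.861 m, τ = 236.4 × 2.861 = 676.3 N·m counterclockwise.
Paint can: 2.01 × 9.81 = 19.72 N down at 3.78 m → arm 0.51 m, τ = 19.72 × 0.51 = 10.06 N·m clockwise.
Block: 32.7 × 9.81 = 320.8 N down at 1.56 m → arm 1.71 m, τ = 320.8 × 1.71 = 548.6 N·m counterclockwise.
Net moment of known loads = 1230 N·m counterclockwise.
An unknown mass m at 4.33 m has arm 1.06 m; its moment is m·g·1.06 clockwise.
Balancing moments: m × 9.81 × 1.06 = 1230, giving m = 1230 / (9.81 × 1.06) = 118 kg.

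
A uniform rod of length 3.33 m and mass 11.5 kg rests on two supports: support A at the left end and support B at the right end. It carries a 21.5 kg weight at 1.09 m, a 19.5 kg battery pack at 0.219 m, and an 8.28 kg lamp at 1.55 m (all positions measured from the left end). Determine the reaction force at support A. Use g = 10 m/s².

Choose support B as the axis so its reaction then has zero moment arm.
Beam weight: 11.5 × 10 = 115 N down at 1.665 m → arm 1.665 m, τ = 115 × 1.665 = 191.5 N·m counterclockwise.
Weight: 21.5 × 10 = 215 N down at 1.09 m → arm 2.24 m, τ = 215 × 2.24 = 481.6 N·m counterclockwise.
Battery pack: 19.5 × 10 = 195 N down at 0.219 m → arm 3.111 m, τ = 195 × 3.111 = 606.6 N·m counterclockwise.
Lamp: 8.28 × 10 = 82.8 N down at 1.55 m → arm 1.78 m, τ = 82.8 × 1.78 = 147.4 N·m counterclockwise.
Net load moment about support B = 1427 N·m counterclockwise.
Reaction R at support A is upward at 0 m, arm 3.33 m → moment R × 3.33 clockwise.
For rotational equilibrium, R × 3.33 = 1427, so R = 429 N.

R_A ≈ 429 N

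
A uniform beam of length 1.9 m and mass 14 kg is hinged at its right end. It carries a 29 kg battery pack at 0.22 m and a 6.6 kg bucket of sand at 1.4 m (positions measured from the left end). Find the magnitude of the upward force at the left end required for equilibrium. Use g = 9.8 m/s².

Choose the right end as the axis so the unknown pivot reaction has zero arm there.
Beam weight: 14 × 9.8 = 137.2 N down at 0.95 m → arm 0.95 m, τ = 137.2 × 0.95 = 130.3 N·m counterclockwise.
Battery pack: 29 × 9.8 = 284.2 N down at 0.22 m → arm 1.68 m, τ = 284.2 × 1.68 = 477.5 N·m counterclockwise.
Bucket of sand: 6.6 × 9.8 = 64.68 N down at 1.4 m → arm 0.5 m, τ = 64.68 × 0.5 = 32.34 N·m counterclockwise.
Net moment of the loads = 640.1 N·m counterclockwise.
The upward force F acts at the left end, arm 1.9 m, giving F × 1.9 clockwise.
Setting net torque to zero: F × 1.9 = 640.1 → F = 640.1 / 1.9 = 337 N.

F ≈ 337 N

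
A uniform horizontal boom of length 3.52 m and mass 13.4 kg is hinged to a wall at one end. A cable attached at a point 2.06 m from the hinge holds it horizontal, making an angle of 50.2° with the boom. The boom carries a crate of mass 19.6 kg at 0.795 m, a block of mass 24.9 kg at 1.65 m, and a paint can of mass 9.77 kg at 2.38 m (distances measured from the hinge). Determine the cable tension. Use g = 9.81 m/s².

Choose the hinge as the axis so the unknown hinge reaction has zero arm there.
Beam weight: 13.4 × 9.81 = 131.5 N down at 1.76 m → arm 1.76 m, τ = 131.5 × 1.76 = 231.4 N·m clockwise.
Crate: 19.6 × 9.81 = 192.3 N down at 0.795 m → arm 0.795 m, τ = 192.3 × 0.795 = 152.9 N·m clockwise.
Block: 24.9 × 9.81 = 244.3 N down at 1.65 m → arm 1.65 m, τ = 244.3 × 1.65 = 403.1 N·m clockwise.
Paint can: 9.77 × 9.81 = 95.84 N down at 2.38 m → arm 2.38 m, τ = 95.84 × 2.38 = 228.1 N·m clockwise.
Total clockwise load moment = 1016 N·m.
The cable tension T acts at 2.06 m; only its component perpendicular to the boom, T sinθ, produces torque. sin 50.2° = 0.7683.
Στ = 0 ⇒ T × 2.06 × 0.7683 = 1016 ⇒ T = 1016 / 1.583 = 642 N.

T ≈ 642 N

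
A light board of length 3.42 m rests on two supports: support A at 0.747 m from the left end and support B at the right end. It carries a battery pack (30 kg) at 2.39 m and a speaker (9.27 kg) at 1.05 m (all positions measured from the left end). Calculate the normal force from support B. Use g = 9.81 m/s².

Take moments about support A.
Battery pack: 30 × 9.81 = 294.3 N down at 2.39 m → arm 1.643 m, τ = 294.3 × 1.643 = 483.5 N·m clockwise.
Speaker: 9.27 × 9.81 = 90.94 N down at 1.05 m → arm 0.303 m, τ = 90.94 × 0.303 = 27.55 N·m clockwise.
Net load moment about support A = 511.1 N·m clockwise.
Reaction R at support B is upward at 3.42 m, arm 2.673 m → moment R × 2.673 counterclockwise.
Setting net torque to zero: R × 2.673 = 511.1 → R = 191 N.

R_B ≈ 191 N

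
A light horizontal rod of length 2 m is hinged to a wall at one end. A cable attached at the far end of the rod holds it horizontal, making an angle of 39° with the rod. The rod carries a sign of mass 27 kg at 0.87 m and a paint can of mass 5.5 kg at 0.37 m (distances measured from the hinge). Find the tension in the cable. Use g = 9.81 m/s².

Sum moments about the hinge (the unknown hinge reaction has zero arm there).
Sign: 27 × 9.81 = 264.9 N down at 0.87 m → arm 0.87 m, τ = 264.9 × 0.87 = 230.5 N·m clockwise.
Paint can: 5.5 × 9.81 = 53.96 N down at 0.37 m → arm 0.37 m, τ = 53.96 × 0.37 = 19.97 N·m clockwise.
Total clockwise load moment = 250.5 N·m.
The cable tension T acts at 2 m; only its component perpendicular to the rod, T sinθ, produces torque. sin 39° = 0.6293.
For rotational equilibrium, T × 2 × 0.6293 = 250.5, so T = 250.5 / 1.259 = 199 N.

T ≈ 199 N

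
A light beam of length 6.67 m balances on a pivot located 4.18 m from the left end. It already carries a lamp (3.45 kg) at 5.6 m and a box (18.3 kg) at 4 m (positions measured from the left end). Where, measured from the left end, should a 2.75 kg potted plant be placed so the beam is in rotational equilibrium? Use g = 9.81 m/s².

About the pivot (at 4.18 m from the left end):
Lamp: 3.45 × 9.81 = 33.84 N down at 5.6 m → arm 1.42 m, τ = 33.84 × 1.42 = 48.05 N·m clockwise.
Box: 18.3 × 9.81 = 179.5 N down at 4 m → arm 0.18 m, τ = 179.5 × 0.18 = 32.31 N·m counterclockwise.
Net moment of existing loads = 15.74 N·m clockwise.
The potted plant weighs 2.75 × 9.81 = 26.98 N and must supply an equal counterclockwise moment, so its lever arm about the pivot is 15.74 / 26.98 = 0.583 m.
That puts it at 4.18 − 0.583 = 3.6 m from the left end.

x ≈ 3.6 m from the left end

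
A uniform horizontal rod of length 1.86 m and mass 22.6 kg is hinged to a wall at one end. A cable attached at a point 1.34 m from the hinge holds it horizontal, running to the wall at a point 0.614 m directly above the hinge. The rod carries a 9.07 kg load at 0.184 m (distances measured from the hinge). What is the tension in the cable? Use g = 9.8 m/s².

T ≈ 398 N

Taking torques about the hinge:
Beam weight: 22.6 × 9.8 = 221.5 N down at 0.93 m → arm 0.93 m, τ = 221.5 × 0.93 = 206 N·m clockwise.
Load: 9.07 × 9.8 = 88.89 N down at 0.184 m → arm 0.184 m, τ = 88.89 × 0.184 = 16.36 N·m clockwise.
Total clockwise load moment = 222.4 N·m.
The cable tension T acts at 1.34 m; only its component perpendicular to the rod, T sinθ, produces torque. sinθ = h/√(h²+d²) = 0.614/√(0.614²+1.34²) = 0.4166.
For rotational equilibrium, T × 1.34 × 0.4166 = 222.4, so T = 222.4 / 0.5582 = 398 N.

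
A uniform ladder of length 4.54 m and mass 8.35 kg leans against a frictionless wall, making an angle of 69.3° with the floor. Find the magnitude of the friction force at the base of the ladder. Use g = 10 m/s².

Taking torques about the foot of the ladder:
Ladder weight 8.35×10 = 83.5 N acts at 2.27 m along the ladder; its horizontal arm is 2.27·cos69.3° = 0.8024 m → τ = 67 N·m clockwise.
Wall normal N acts horizontally at the top; its moment arm is the height L sinθ = 4.54·sin69.3° = 4.247 m, counterclockwise.
For rotational equilibrium, N × 4.247 = 67, so N = 15.8 N.
ΣFx = 0: friction at the foot balances the wall's push, so f = N_wall = 15.8 N.

f ≈ 15.8 N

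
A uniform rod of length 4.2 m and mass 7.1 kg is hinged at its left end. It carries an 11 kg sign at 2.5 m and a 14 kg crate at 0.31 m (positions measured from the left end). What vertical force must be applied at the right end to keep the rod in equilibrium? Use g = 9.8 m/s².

Taking torques about the left end:
Beam weight: 7.1 × 9.8 = 69.58 N down at 2.1 m → arm 2.1 m, τ = 69.58 × 2.1 = 146.1 N·m clockwise.
Sign: 11 × 9.8 = 107.8 N down at 2.5 m → arm 2.5 m, τ = 107.8 × 2.5 = 269.5 N·m clockwise.
Crate: 14 × 9.8 = 137.2 N down at 0.31 m → arm 0.31 m, τ = 137.2 × 0.31 = 42.53 N·m clockwise.
Net moment of the loads = 458.1 N·m clockwise.
The upward force F acts at the right end, arm 4.2 m, giving F × 4.2 counterclockwise.
Στ = 0 ⇒ F × 4.2 = 458.1 ⇒ F = 458.1 / 4.2 = 109 N.

F ≈ 109 N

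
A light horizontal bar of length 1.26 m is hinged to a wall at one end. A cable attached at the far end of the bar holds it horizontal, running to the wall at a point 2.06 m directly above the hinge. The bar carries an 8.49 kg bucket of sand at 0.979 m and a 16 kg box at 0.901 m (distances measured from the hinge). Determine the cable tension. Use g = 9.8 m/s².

T ≈ 207 N

Take moments about the hinge.
Bucket of sand: 8.49 × 9.8 = 83.2 N down at 0.979 m → arm 0.979 m, τ = 83.2 × 0.979 = 81.45 N·m clockwise.
Box: 16 × 9.8 = 156.8 N down at 0.901 m → arm 0.901 m, τ = 156.8 × 0.901 = 141.3 N·m clockwise.
Total clockwise load moment = 222.8 N·m.
The cable tension T acts at 1.26 m; only its component perpendicular to the bar, T sinθ, produces torque. sinθ = h/√(h²+d²) = 2.06/√(2.06²+1.26²) = 0.8531.
For rotational equilibrium, T × 1.26 × 0.8531 = 222.8, so T = 222.8 / 1.075 = 207 N.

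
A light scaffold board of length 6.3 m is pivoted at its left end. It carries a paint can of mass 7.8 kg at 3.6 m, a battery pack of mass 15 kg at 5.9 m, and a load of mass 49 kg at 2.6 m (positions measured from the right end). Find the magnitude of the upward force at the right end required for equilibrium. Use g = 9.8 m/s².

About the left end:
Paint can: 7.8 × 9.8 = 76.44 N down at 3.6 m → arm 2.7 m, τ = 76.44 × 2.7 = 206.4 N·m clockwise.
Battery pack: 15 × 9.8 = 147 N down at 5.9 m → arm 0.4 m, τ = 147 × 0.4 = 58.8 N·m clockwise.
Load: 49 × 9.8 = 480.2 N down at 2.6 m → arm 3.7 m, τ = 480.2 × 3.7 = 1777 N·m clockwise.
Net moment of the loads = 2042 N·m clockwise.
The upward force F acts at the right end, arm 6.3 m, giving F × 6.3 counterclockwise.
For rotational equilibrium, F × 6.3 = 2042, so F = 2042 / 6.3 = 324 N.

F ≈ 324 N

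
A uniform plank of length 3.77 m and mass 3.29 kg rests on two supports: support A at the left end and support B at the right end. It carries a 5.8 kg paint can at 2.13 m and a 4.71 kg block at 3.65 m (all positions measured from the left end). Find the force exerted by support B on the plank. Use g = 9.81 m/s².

R_B ≈ 93 N

Choose support A as the axis so its reaction then has zero moment arm.
Beam weight: 3.29 × 9.81 = 32.27 N down at 1.885 m → arm 1.885 m, τ = 32.27 × 1.885 = 60.83 N·m clockwise.
Paint can: 5.8 × 9.81 = 56.9 N down at 2.13 m → arm 2.13 m, τ = 56.9 × 2.13 = 121.2 N·m clockwise.
Block: 4.71 × 9.81 = 46.21 N down at 3.65 m → arm 3.65 m, τ = 46.21 × 3.65 = 168.7 N·m clockwise.
Net load moment about support A = 350.7 N·m clockwise.
Reaction R at support B is upward at 3.77 m, arm 3.77 m → moment R × 3.77 counterclockwise.
Balancing moments: R × 3.77 = 350.7, giving R = 93 N.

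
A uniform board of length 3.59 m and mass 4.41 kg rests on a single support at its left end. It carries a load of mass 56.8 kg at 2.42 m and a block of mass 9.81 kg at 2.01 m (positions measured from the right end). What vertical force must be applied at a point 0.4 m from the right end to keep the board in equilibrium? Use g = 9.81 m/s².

Taking torques about the left end:
Beam weight: 4.41 × 9.81 = 43.26 N down at 1.795 m → arm 1.795 m, τ = 43.26 × 1.795 = 77.65 N·m clockwise.
Load: 56.8 × 9.81 = 557.2 N down at 2.42 m → arm 1.17 m, τ = 557.2 × 1.17 = 651.9 N·m clockwise.
Block: 9.81 × 9.81 = 96.24 N down at 2.01 m → arm 1.58 m, τ = 96.24 × 1.58 = 152.1 N·m clockwise.
Net moment of the loads = 881.6 N·m clockwise.
The upward force F acts at a point 0.4 m from the right end, arm 3.19 m, giving F × 3.19 counterclockwise.
Setting net torque to zero: F × 3.19 = 881.6 → F = 881.6 / 3.19 = 276 N.

F ≈ 276 N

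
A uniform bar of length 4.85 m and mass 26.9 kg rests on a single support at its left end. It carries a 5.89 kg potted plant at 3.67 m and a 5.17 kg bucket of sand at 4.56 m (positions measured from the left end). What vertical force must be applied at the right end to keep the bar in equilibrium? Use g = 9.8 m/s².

F ≈ 223 N

Sum moments about the left end (the unknown pivot reaction has zero arm there).
Beam weight: 26.9 × 9.8 = 263.6 N down at 2.425 m → arm 2.425 m, τ = 263.6 × 2.425 = 639.2 N·m clockwise.
Potted plant: 5.89 × 9.8 = 57.72 N down at 3.67 m → arm 3.67 m, τ = 57.72 × 3.67 = 211.8 N·m clockwise.
Bucket of sand: 5.17 × 9.8 = 50.67 N down at 4.56 m → arm 4.56 m, τ = 50.67 × 4.56 = 231.1 N·m clockwise.
Net moment of the loads = 1082 N·m clockwise.
The upward force F acts at the right end, arm 4.85 m, giving F × 4.85 counterclockwise.
Balancing moments: F × 4.85 = 1082, giving F = 1082 / 4.85 = 223 N.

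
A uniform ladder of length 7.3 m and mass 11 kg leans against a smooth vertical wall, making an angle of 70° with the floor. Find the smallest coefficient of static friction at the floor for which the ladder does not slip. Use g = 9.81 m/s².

μ_min ≈ 0.182

About the foot of the ladder:
Ladder weight 11×9.81 = 107.9 N acts at 3.65 m along the ladder; its horizontal arm is 3.65·cos70° = 1.248 m → τ = 134.7 N·m clockwise.
Wall normal N acts horizontally at the top; its moment arm is the height L sinθ = 7.3·sin70° = 6.86 m, counterclockwise.
For rotational equilibrium, N × 6.86 = 134.7, so N = 19.64 N.
ΣFx = 0 ⇒ f = N_wall = 19.64 N. ΣFy = 0 ⇒ N_floor = 107.9 N.
μ_min = f / N_floor = 19.64 / 107.9 = 0.182.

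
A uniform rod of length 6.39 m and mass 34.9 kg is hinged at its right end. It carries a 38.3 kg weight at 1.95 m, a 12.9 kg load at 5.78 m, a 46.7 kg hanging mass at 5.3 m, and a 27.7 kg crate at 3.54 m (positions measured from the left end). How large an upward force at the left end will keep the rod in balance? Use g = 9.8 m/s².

F ≈ 643 N

Taking torques about the right end:
Beam weight: 34.9 × 9.8 = 342 N down at 3.195 m → arm 3.195 m, τ = 342 × 3.195 = 1093 N·m counterclockwise.
Weight: 38.3 × 9.8 = 375.3 N down at 1.95 m → arm 4.44 m, τ = 375.3 × 4.44 = 1666 N·m counterclockwise.
Load: 12.9 × 9.8 = 126.4 N down at 5.78 m → arm 0.61 m, τ = 126.4 × 0.61 = 77.1 N·m counterclockwise.
Hanging mass: 46.7 × 9.8 = 457.7 N down at 5.3 m → arm 1.09 m, τ = 457.7 × 1.09 = 498.9 N·m counterclockwise.
Crate: 27.7 × 9.8 = 271.5 N down at 3.54 m → arm 2.85 m, τ = 271.5 × 2.85 = 773.8 N·m counterclockwise.
Net moment of the loads = 4109 N·m counterclockwise.
The upward force F acts at the left end, arm 6.39 m, giving F × 6.39 clockwise.
Setting net torque to zero: F × 6.39 = 4109 → F = 4109 / 6.39 = 643 N.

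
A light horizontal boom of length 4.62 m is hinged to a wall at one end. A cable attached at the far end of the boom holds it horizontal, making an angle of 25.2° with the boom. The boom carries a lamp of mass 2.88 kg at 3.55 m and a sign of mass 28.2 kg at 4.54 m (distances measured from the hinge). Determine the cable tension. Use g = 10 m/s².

About the hinge:
Lamp: 2.88 × 10 = 28.8 N down at 3.55 m → arm 3.55 m, τ = 28.8 × 3.55 = 102.2 N·m clockwise.
Sign: 28.2 × 10 = 282 N down at 4.54 m → arm 4.54 m, τ = 282 × 4.54 = 1280 N·m clockwise.
Total clockwise load moment = 1382 N·m.
The cable tension T acts at 4.62 m; only its component perpendicular to the boom, T sinθ, produces torque. sin 25.2° = 0.4258.
Στ = 0 ⇒ T × 4.62 × 0.4258 = 1382 ⇒ T = 1382 / 1.967 = 703 N.

T ≈ 703 N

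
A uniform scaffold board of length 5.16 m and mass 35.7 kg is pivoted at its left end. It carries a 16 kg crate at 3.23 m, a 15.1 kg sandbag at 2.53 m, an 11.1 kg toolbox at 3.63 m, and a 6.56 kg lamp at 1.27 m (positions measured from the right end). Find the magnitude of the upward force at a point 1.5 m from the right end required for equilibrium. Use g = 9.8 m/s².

Choose the left end as the axis so the unknown pivot reaction has zero arm there.
Beam weight: 35.7 × 9.8 = 349.9 N down at 2.58 m → arm 2.58 m, τ = 349.9 × 2.58 = 902.7 N·m clockwise.
Crate: 16 × 9.8 = 156.8 N down at 3.23 m → arm 1.93 m, τ = 156.8 × 1.93 = 302.6 N·m clockwise.
Sandbag: 15.1 × 9.8 = 148 N down at 2.53 m → arm 2.63 m, τ = 148 × 2.63 = 389.2 N·m clockwise.
Toolbox: 11.1 × 9.8 = 108.8 N down at 3.63 m → arm 1.53 m, τ = 108.8 × 1.53 = 166.5 N·m clockwise.
Lamp: 6.56 × 9.8 = 64.29 N down at 1.27 m → arm 3.89 m, τ = 64.29 × 3.89 = 250.1 N·m clockwise.
Net moment of the loads = 2011 N·m clockwise.
The upward force F acts at a point 1.5 m from the right end, arm 3.66 m, giving F × 3.66 counterclockwise.
Setting net torque to zero: F × 3.66 = 2011 → F = 2011 / 3.66 = 549 N.

F ≈ 549 N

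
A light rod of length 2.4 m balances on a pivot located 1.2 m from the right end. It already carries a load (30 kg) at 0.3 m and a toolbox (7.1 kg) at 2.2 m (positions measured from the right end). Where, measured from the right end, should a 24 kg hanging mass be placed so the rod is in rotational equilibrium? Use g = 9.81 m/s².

x ≈ 2.03 m from the right end

Choose the pivot (at 1.2 m from the right end) as the axis so the support reaction has zero arm there.
Load: 30 × 9.81 = 294.3 N down at 0.3 m → arm 0.9 m, τ = 294.3 × 0.9 = 264.9 N·m clockwise.
Toolbox: 7.1 × 9.81 = 69.65 N down at 2.2 m → arm 1 m, τ = 69.65 × 1 = 69.65 N·m counterclockwise.
Net moment of existing loads = 195.2 N·m clockwise.
The hanging mass weighs 24 × 9.81 = 235.4 N and must supply an equal counterclockwise moment, so its lever arm about the pivot is 195.2 / 235.4 = 0.829 m.
That puts it at 1.2 + 0.829 = 2.03 m from the right end.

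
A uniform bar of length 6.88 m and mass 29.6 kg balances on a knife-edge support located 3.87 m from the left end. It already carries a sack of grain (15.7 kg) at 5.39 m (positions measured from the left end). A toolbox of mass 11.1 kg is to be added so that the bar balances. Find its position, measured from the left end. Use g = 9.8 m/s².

Taking torques about the knife-edge support (at 3.87 m from the left end):
Beam weight: 29.6 × 9.8 = 290.1 N down at 3.44 m → arm 0.43 m, τ = 290.1 × 0.43 = 124.7 N·m counterclockwise.
Sack of grain: 15.7 × 9.8 = 153.9 N down at 5.39 m → arm 1.52 m, τ = 153.9 × 1.52 = 233.9 N·m clockwise.
Net moment of existing loads = 109.2 N·m clockwise.
The toolbox weighs 11.1 × 9.8 = 108.8 N and must supply an equal counterclockwise moment, so its lever arm about the knife-edge support is 109.2 / 108.8 = 1 m.
That puts it at 3.87 − 1 = 2.87 m from the left end.

x ≈ 2.87 m from the left end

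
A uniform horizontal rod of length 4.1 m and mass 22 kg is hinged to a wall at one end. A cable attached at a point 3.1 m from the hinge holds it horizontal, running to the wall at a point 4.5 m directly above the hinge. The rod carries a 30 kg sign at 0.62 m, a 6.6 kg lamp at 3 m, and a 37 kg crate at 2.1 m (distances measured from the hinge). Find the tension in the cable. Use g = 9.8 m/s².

Taking torques about the hinge:
Beam weight: 22 × 9.8 = 215.6 N down at 2.05 m → arm 2.05 m, τ = 215.6 × 2.05 = 442 N·m clockwise.
Sign: 30 × 9.8 = 294 N down at 0.62 m → arm 0.62 m, τ = 294 × 0.62 = 182.3 N·m clockwise.
Lamp: 6.6 × 9.8 = 64.68 N down at 3 m → arm 3 m, τ = 64.68 × 3 = 194 N·m clockwise.
Crate: 37 × 9.8 = 362.6 N down at 2.1 m → arm 2.1 m, τ = 362.6 × 2.1 = 761.5 N·m clockwise.
Total clockwise load moment = 1580 N·m.
The cable tension T acts at 3.1 m; only its component perpendicular to the rod, T sinθ, produces torque. sinθ = h/√(h²+d²) = 4.5/√(4.5²+3.1²) = 0.8235.
Στ = 0 ⇒ T × 3.1 × 0.8235 = 1580 ⇒ T = 1580 / 2.553 = 619 N.

T ≈ 619 N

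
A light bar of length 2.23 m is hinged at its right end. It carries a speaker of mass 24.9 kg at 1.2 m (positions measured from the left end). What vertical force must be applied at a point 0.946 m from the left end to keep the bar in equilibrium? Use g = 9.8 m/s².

F ≈ 196 N

Taking torques about the right end:
Speaker: 24.9 × 9.8 = 244 N down at 1.2 m → arm 1.03 m, τ = 244 × 1.03 = 251.3 N·m counterclockwise.
Net moment of the loads = 251.3 N·m counterclockwise.
The upward force F acts at a point 0.946 m from the left end, arm 1.284 m, giving F × 1.284 clockwise.
Setting net torque to zero: F × 1.284 = 251.3 → F = 251.3 / 1.284 = 196 N.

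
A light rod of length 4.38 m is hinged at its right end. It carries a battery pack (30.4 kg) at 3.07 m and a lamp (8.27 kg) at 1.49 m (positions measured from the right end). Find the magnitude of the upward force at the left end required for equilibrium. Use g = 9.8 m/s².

About the right end:
Battery pack: 30.4 × 9.8 = 297.9 N down at 3.07 m → arm 3.07 m, τ = 297.9 × 3.07 = 914.6 N·m counterclockwise.
Lamp: 8.27 × 9.8 = 81.05 N down at 1.49 m → arm 1.49 m, τ = 81.05 × 1.49 = 120.8 N·m counterclockwise.
Net moment of the loads = 1035 N·m counterclockwise.
The upward force F acts at the left end, arm 4.38 m, giving F × 4.38 clockwise.
For rotational equilibrium, F × 4.38 = 1035, so F = 1035 / 4.38 = 236 N.

F ≈ 236 N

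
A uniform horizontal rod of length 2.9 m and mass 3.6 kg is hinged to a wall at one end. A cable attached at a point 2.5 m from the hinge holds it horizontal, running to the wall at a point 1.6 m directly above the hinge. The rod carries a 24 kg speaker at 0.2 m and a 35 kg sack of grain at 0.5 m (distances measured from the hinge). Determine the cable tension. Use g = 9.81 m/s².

Sum moments about the hinge (the unknown hinge reaction has zero arm there).
Beam weight: 3.6 × 9.81 = 35.32 N down at 1.45 m → arm 1.45 m, τ = 35.32 × 1.45 = 51.21 N·m clockwise.
Speaker: 24 × 9.81 = 235.4 N down at 0.2 m → arm 0.2 m, τ = 235.4 × 0.2 = 47.08 N·m clockwise.
Sack of grain: 35 × 9.81 = 343.4 N down at 0.5 m → arm 0.5 m, τ = 343.4 × 0.5 = 171.7 N·m clockwise.
Total clockwise load moment = 270 N·m.
The cable tension T acts at 2.5 m; only its component perpendicular to the rod, T sinθ, produces torque. sinθ = h/√(h²+d²) = 1.6/√(1.6²+2.5²) = 0.5391.
Στ = 0 ⇒ T × 2.5 × 0.5391 = 270 ⇒ T = 270 / 1.348 = 200 N.

T ≈ 200 N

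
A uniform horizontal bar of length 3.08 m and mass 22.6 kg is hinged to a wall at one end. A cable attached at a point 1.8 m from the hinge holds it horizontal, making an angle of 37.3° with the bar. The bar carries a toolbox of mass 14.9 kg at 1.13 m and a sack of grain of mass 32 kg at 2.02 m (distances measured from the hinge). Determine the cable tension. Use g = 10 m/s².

Take moments about the hinge.
Beam weight: 22.6 × 10 = 226 N down at 1.54 m → arm 1.54 m, τ = 226 × 1.54 = 348 N·m clockwise.
Toolbox: 14.9 × 10 = 149 N down at 1.13 m → arm 1.13 m, τ = 149 × 1.13 = 168.4 N·m clockwise.
Sack of grain: 32 × 10 = 320 N down at 2.02 m → arm 2.02 m, τ = 320 × 2.02 = 646.4 N·m clockwise.
Total clockwise load moment = 1163 N·m.
The cable tension T acts at 1.8 m; only its component perpendicular to the bar, T sinθ, produces torque. sin 37.3° = 0.606.
Balancing moments: T × 1.8 × 0.606 = 1163, giving T = 1163 / 1.091 = 1070 N.

T ≈ 1070 N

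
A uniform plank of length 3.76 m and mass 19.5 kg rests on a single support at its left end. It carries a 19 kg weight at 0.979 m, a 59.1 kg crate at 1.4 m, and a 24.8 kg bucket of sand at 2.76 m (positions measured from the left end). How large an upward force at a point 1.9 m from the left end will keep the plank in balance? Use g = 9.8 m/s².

Taking torques about the left end:
Beam weight: 19.5 × 9.8 = 191.1 N down at 1.88 m → arm 1.88 m, τ = 191.1 × 1.88 = 359.3 N·m clockwise.
Weight: 19 × 9.8 = 186.2 N down at 0.979 m → arm 0.979 m, τ = 186.2 × 0.979 = 182.3 N·m clockwise.
Crate: 59.1 × 9.8 = 579.2 N down at 1.4 m → arm 1.4 m, τ = 579.2 × 1.4 = 810.9 N·m clockwise.
Bucket of sand: 24.8 × 9.8 = 243 N down at 2.76 m → arm 2.76 m, τ = 243 × 2.76 = 670.7 N·m clockwise.
Net moment of the loads = 2023 N·m clockwise.
The upward force F acts at a point 1.9 m from the left end, arm 1.9 m, giving F × 1.9 counterclockwise.
Setting net torque to zero: F × 1.9 = 2023 → F = 2023 / 1.9 = 1060 N.

F ≈ 1060 N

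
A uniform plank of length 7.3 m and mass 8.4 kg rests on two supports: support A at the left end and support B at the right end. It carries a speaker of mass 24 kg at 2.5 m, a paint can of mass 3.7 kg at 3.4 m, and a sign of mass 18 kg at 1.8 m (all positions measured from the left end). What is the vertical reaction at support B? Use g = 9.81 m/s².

Sum moments about support A (its reaction then has zero moment arm).
Beam weight: 8.4 × 9.81 = 82.4 N down at 3.65 m → arm 3.65 m, τ = 82.4 × 3.65 = 300.8 N·m clockwise.
Speaker: 24 × 9.81 = 235.4 N down at 2.5 m → arm 2.5 m, τ = 235.4 × 2.5 = 588.5 N·m clockwise.
Paint can: 3.7 × 9.81 = 36.3 N down at 3.4 m → arm 3.4 m, τ = 36.3 × 3.4 = 123.4 N·m clockwise.
Sign: 18 × 9.81 = 176.6 N down at 1.8 m → arm 1.8 m, τ = 176.6 × 1.8 = 317.9 N·m clockwise.
Net load moment about support A = 1331 N·m clockwise.
Reaction R at support B is upward at 7.3 m, arm 7.3 m → moment R × 7.3 counterclockwise.
For rotational equilibrium, R × 7.3 = 1331, so R = 182 N.

R_B ≈ 182 N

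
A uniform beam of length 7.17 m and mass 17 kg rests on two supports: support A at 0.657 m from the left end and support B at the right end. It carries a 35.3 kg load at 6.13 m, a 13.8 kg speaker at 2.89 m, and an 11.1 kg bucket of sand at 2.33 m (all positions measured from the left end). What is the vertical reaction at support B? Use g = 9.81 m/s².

About support A:
Beam weight: 17 × 9.81 = 166.8 N down at 3.585 m → arm 2.928 m, τ = 166.8 × 2.928 = 488.4 N·m clockwise.
Load: 35.3 × 9.81 = 346.3 N down at 6.13 m → arm 5.473 m, τ = 346.3 × 5.473 = 1895 N·m clockwise.
Speaker: 13.8 × 9.81 = 135.4 N down at 2.89 m → arm 2.233 m, τ = 135.4 × 2.233 = 302.3 N·m clockwise.
Bucket of sand: 11.1 × 9.81 = 108.9 N down at 2.33 m → arm 1.673 m, τ = 108.9 × 1.673 = 182.2 N·m clockwise.
Net load moment about support A = 2868 N·m clockwise.
Reaction R at support B is upward at 7.17 m, arm 6.513 m → moment R × 6.513 counterclockwise.
Balancing moments: R × 6.513 = 2868, giving R = 440 N.

R_B ≈ 440 N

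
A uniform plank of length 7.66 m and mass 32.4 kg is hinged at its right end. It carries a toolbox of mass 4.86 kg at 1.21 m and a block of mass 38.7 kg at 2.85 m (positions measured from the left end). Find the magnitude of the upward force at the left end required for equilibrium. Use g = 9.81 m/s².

F ≈ 437 N

About the right end:
Beam weight: 32.4 × 9.81 = 317.8 N down at 3.83 m → arm 3.83 m, τ = 317.8 × 3.83 = 1217 N·m counterclockwise.
Toolbox: 4.86 × 9.81 = 47.68 N down at 1.21 m → arm 6.45 m, τ = 47.68 × 6.45 = 307.5 N·m counterclockwise.
Block: 38.7 × 9.81 = 379.6 N down at 2.85 m → arm 4.81 m, τ = 379.6 × 4.81 = 1826 N·m counterclockwise.
Net moment of the loads = 3350 N·m counterclockwise.
The upward force F acts at the left end, arm 7.66 m, giving F × 7.66 clockwise.
Στ = 0 ⇒ F × 7.66 = 3350 ⇒ F = 3350 / 7.66 = 437 N.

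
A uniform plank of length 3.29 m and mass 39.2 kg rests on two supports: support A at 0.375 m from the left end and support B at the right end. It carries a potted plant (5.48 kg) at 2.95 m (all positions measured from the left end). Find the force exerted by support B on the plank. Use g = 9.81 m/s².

Sum moments about support A (its reaction then has zero moment arm).
Beam weight: 39.2 × 9.81 = 384.6 N down at 1.645 m → arm 1.27 m, τ = 384.6 × 1.27 = 488.4 N·m clockwise.
Potted plant: 5.48 × 9.81 = 53.76 N down at 2.95 m → arm 2.575 m, τ = 53.76 × 2.575 = 138.4 N·m clockwise.
Net load moment about support A = 626.8 N·m clockwise.
Reaction R at support B is upward at 3.29 m, arm 2.915 m → moment R × 2.915 counterclockwise.
Στ = 0 ⇒ R × 2.915 = 626.8 ⇒ R = 215 N.

R_B ≈ 215 N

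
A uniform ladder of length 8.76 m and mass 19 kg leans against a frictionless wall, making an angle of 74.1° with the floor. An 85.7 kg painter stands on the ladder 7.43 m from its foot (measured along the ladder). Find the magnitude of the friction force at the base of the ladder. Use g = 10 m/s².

Choose the foot of the ladder as the axis so the floor normal and friction both act there and drop out.
Ladder weight 19×10 = 190 N acts at 4.38 m along the ladder; its horizontal arm is 4.38·cos74.1° = 1.2 m → τ = 228 N·m clockwise.
Painter: 85.7×10 = 857 N at 7.43 m → arm 2.036 m → τ = 1745 N·m clockwise.
Wall normal N acts horizontally at the top; its moment arm is the height L sinθ = 8.76·sin74.1° = 8.425 m, counterclockwise.
For rotational equilibrium, N × 8.425 = 1973, so N = 234 N.
ΣFx = 0: friction at the foot balances the wall's push, so f = N_wall = 234 N.

f ≈ 234 N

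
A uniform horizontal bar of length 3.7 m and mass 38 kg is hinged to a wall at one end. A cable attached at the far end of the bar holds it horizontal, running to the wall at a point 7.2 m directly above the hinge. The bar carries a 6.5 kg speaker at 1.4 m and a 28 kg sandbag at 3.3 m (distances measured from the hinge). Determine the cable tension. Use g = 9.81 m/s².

T ≈ 512 N

Taking torques about the hinge:
Beam weight: 38 × 9.81 = 372.8 N down at 1.85 m → arm 1.85 m, τ = 372.8 × 1.85 = 689.7 N·m clockwise.
Speaker: 6.5 × 9.81 = 63.77 N down at 1.4 m → arm 1.4 m, τ = 63.77 × 1.4 = 89.28 N·m clockwise.
Sandbag: 28 × 9.81 = 274.7 N down at 3.3 m → arm 3.3 m, τ = 274.7 × 3.3 = 906.5 N·m clockwise.
Total clockwise load moment = 1685 N·m.
The cable tension T acts at 3.7 m; only its component perpendicular to the bar, T sinθ, produces torque. sinθ = h/√(h²+d²) = 7.2/√(7.2²+3.7²) = 0.8894.
Setting net torque to zero: T × 3.7 × 0.8894 = 1685 → T = 1685 / 3.291 = 512 N.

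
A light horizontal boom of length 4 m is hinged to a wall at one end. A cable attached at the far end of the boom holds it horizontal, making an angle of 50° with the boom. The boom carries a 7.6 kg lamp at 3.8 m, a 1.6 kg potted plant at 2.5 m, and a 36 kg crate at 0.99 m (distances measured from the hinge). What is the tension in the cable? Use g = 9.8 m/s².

T ≈ 219 N

Taking torques about the hinge:
Lamp: 7.6 × 9.8 = 74.48 N down at 3.8 m → arm 3.8 m, τ = 74.48 × 3.8 = 283 N·m clockwise.
Potted plant: 1.6 × 9.8 = 15.68 N down at 2.5 m → arm 2.5 m, τ = 15.68 × 2.5 = 39.2 N·m clockwise.
Crate: 36 × 9.8 = 352.8 N down at 0.99 m → arm 0.99 m, τ = 352.8 × 0.99 = 349.3 N·m clockwise.
Total clockwise load moment = 671.5 N·m.
The cable tension T acts at 4 m; only its component perpendicular to the boom, T sinθ, produces torque. sin 50° = 0.766.
For rotational equilibrium, T × 4 × 0.766 = 671.5, so T = 671.5 / 3.064 = 219 N.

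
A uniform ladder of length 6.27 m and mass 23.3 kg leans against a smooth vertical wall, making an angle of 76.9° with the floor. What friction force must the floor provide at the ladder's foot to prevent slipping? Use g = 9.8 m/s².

f ≈ 26.6 N

About the foot of the ladder:
Ladder weight 23.3×9.8 = 228.3 N acts at 3.135 m along the ladder; its horizontal arm is 3.135·cos76.9° = 0.7106 m → τ = 162.2 N·m clockwise.
Wall normal N acts horizontally at the top; its moment arm is the height L sinθ = 6.27·sin76.9° = 6.107 m, counterclockwise.
Στ = 0 ⇒ N × 6.107 = 162.2 ⇒ N = 26.6 N.
ΣFx = 0: friction at the foot balances the wall's push, so f = N_wall = 26.6 N.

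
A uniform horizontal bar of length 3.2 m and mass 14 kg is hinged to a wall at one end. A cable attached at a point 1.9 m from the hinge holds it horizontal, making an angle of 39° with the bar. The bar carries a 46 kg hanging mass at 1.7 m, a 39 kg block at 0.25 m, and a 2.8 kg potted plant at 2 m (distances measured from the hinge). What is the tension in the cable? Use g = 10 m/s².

Take moments about the hinge.
Beam weight: 14 × 10 = 140 N down at 1.6 m → arm 1.6 m, τ = 140 × 1.6 = 224 N·m clockwise.
Hanging mass: 46 × 10 = 460 N down at 1.7 m → arm 1.7 m, τ = 460 × 1.7 = 782 N·m clockwise.
Block: 39 × 10 = 390 N down at 0.25 m → arm 0.25 m, τ = 390 × 0.25 = 97.5 N·m clockwise.
Potted plant: 2.8 × 10 = 28 N down at 2 m → arm 2 m, τ = 28 × 2 = 56 N·m clockwise.
Total clockwise load moment = 1160 N·m.
The cable tension T acts at 1.9 m; only its component perpendicular to the bar, T sinθ, produces torque. sin 39° = 0.6293.
Στ = 0 ⇒ T × 1.9 × 0.6293 = 1160 ⇒ T = 1160 / 1.196 = 970 N.

T ≈ 970 N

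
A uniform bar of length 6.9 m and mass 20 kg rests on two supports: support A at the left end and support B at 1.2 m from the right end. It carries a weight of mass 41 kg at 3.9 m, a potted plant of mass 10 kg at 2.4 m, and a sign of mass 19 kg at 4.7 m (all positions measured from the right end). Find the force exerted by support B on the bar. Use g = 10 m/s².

About support A:
Beam weight: 20 × 10 = 200 N down at 3.45 m → arm 3.45 m, τ = 200 × 3.45 = 690 N·m clockwise.
Weight: 41 × 10 = 410 N down at 3.9 m → arm 3 m, τ = 410 × 3 = 1230 N·m clockwise.
Potted plant: 10 × 10 = 100 N down at 2.4 m → arm 4.5 m, τ = 100 × 4.5 = 450 N·m clockwise.
Sign: 19 × 10 = 190 N down at 4.7 m → arm 2.2 m, τ = 190 × 2.2 = 418 N·m clockwise.
Net load moment about support A = 2788 N·m clockwise.
Reaction R at support B is upward at 1.2 m, arm 5.7 m → moment R × 5.7 counterclockwise.
For rotational equilibrium, R × 5.7 = 2788, so R = 489 N.

R_B ≈ 489 N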